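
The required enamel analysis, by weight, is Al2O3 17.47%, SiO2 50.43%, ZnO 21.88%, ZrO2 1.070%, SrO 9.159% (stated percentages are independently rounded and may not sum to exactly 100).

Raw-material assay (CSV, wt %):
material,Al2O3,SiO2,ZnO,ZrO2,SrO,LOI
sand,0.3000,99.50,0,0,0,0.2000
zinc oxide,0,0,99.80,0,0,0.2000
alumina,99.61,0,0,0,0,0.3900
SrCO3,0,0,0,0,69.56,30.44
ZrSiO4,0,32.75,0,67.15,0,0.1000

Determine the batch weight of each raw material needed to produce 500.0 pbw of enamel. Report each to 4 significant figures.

The working math keeps exact precision at each step — the intermediate values are printed rounded to four significant digits across the worked steps. Each reported figure is rounded exactly once — the derived quantities are carried using the weight values at 500.0 pbw of glass at full precision (net glass mass, ignition loss, the totals, the five compositions, the yield) as written in the problem or answer text.
Oxide mass targets, per 500.0 pbw enamel:
  Al2O3: 17.47% × 500.0 = 87.35 pbw
  SiO2: 50.43% × 500.0 = 252.2 pbw
  ZnO: 21.88% × 500.0 = 109.4 pbw
  ZrO2: 1.070% × 500.0 = 5.350 pbw
  SrO: 9.159% × 500.0 = 45.80 pbw
Per-oxide balance check with the batch weights as given, on the stated basis (each sum matches its target mass up to rounding of the answer):
  Al2O3: 250.8·0.003000 + 86.94·0.9961 = 87.35 pbw (target 87.35 pbw)
  SiO2: 250.8·0.9950 + 7.967·0.3275 = 252.2 pbw (target 252.2 pbw)
  ZnO: 109.6·0.9980 = 109.4 pbw (target 109.4 pbw)
  ZrO2: 7.967·0.6715 = 5.350 pbw (target 5.350 pbw)
  SrO: 65.84·0.6956 = 45.80 pbw (target 45.80 pbw)
The glass-mass cross-check: batch Σ − ignition loss = 500.0 pbw (per-oxide target masses sum to 500.0 pbw; the stated basis being 500.0 pbw — deltas are rounding alone).
Whole-batch sum: Σ batch = 521.1 pbw; loss to ignition Σ batch·LOI = 21.11 pbw; yield: glass divided by total = 95.95%.

Batch per 500.0 pbw enamel:
  sand: 250.8 pbw
  zinc oxide: 109.6 pbw
  alumina: 86.94 pbw
  SrCO3: 65.84 pbw
  ZrSiO4: 7.967 pbw
Total batch = 521.1 pbw; LOI loss = 21.11 pbw; yield = 95.95%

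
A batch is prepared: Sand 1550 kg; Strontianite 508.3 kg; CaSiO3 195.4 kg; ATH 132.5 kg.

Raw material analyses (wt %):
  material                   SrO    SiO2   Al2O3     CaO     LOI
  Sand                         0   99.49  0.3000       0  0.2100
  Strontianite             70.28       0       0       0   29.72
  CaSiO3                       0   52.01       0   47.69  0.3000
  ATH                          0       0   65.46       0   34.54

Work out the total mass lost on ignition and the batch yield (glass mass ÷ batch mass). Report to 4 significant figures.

The intermediate values appear rounded to 4 significant digits within the worked lines — all internal work runs at full float precision at each step — every reported figure takes a single rounding. All derived quantities, which include glass mass, ignition loss, the totals, yield, the four compositions, are re-derived in exact precision, precisely as stated by problem or answer, from the weighed amounts for 2186 kg of glass.
LOI of each material in turn:
  Sand: 1550 × 0.002100 = 3.255 kg
  Strontianite: 508.3 × 0.2972 = 151.1 kg
  CaSiO3: 195.4 × 0.003000 = 0.5862 kg
  ATH: 132.5 × 0.3454 = 45.77 kg
Total LOI = 200.7 kg
Glass = batch − LOI = 2386 − 200.7 = 2186 kg

LOI loss = 200.7 kg; glass = 2186 kg; yield = 91.59%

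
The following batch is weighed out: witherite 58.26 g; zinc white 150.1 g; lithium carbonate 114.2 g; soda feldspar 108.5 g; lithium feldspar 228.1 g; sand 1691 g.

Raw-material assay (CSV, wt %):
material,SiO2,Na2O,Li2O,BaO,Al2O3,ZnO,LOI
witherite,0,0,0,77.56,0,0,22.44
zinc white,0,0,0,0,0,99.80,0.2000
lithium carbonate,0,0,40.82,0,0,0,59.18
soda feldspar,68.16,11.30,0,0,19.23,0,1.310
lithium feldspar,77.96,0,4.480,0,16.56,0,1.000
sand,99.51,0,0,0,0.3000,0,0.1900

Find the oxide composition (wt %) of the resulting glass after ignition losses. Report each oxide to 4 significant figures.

In-progress results appear (rounded to 4 significant digits) as written; the whole derivation holds full float precision all the way through — each reported figure undergoes a single rounding; all derived quantities, including totals, the yield, net glass mass, ignition loss, the six compositions, are computed starting from the weights at 2262 g of glass in full float precision, as they appear in either problem or answer.
Oxide masses out of the charge:
  SiO2: 108.5·0.6816 + 228.1·0.7796 + 1691·0.9951 = 1934 g
  Na2O: 108.5·0.1130 = 12.26 g
  Li2O: 114.2·0.4082 + 228.1·0.04480 = 56.84 g
  BaO: 58.26·0.7756 = 45.19 g
  Al2O3: 108.5·0.1923 + 228.1·0.1656 + 1691·0.003000 = 63.71 g
  ZnO: 150.1·0.9980 = 149.8 g
LOI: 58.26·0.2244 + 150.1·0.002000 + 114.2·0.5918 + 108.5·0.01310 + 228.1·0.01000 + 1691·0.001900 = 87.87 g
Glass = total batch minus LOI = 2350 − 87.87 = 2262 g (= the summed oxide contributions)
wt %: oxide over glass, times 100

Glass mass = 2262 g (batch 2350 − LOI 87.87).
Composition: SiO2 85.51%, Na2O 0.5420%, Li2O 2.512%, BaO 1.997%, Al2O3 2.816%, ZnO 6.622%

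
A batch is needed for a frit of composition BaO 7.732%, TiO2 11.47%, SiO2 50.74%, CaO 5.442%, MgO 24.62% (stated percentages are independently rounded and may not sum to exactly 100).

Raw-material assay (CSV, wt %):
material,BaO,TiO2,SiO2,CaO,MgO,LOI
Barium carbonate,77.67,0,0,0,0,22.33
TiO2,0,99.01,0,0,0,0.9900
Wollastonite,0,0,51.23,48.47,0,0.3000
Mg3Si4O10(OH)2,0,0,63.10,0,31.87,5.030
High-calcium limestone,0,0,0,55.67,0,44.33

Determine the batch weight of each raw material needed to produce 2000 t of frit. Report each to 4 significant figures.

Batch per 2000 t frit:
  Barium carbonate: 199.1 t
  TiO2: 231.7 t
  Wollastonite: 77.86 t
  Mg3Si4O10(OH)2: 1545 t
  High-calcium limestone: 127.7 t
Total batch = 2181 t; LOI loss = 181.3 t; yield = 91.69%

Full float precision is kept at all times; working values are displayed rounded to 4 significant figures — every reported number carries a single rounding — the derived quantities (net glass mass, ignition loss, the yield, five oxide percentages, totals) are computed starting from the weights on 2000 t of glass in full float precision, exactly as shown in either problem or answer.
Target oxide masses per 2000 t frit:
  BaO: 7.732% × 2000 = 154.6 t
  TiO2: 11.47% × 2000 = 229.4 t
  SiO2: 50.74% × 2000 = 1015 t
  CaO: 5.442% × 2000 = 108.8 t
  MgO: 24.62% × 2000 = 492.4 t
Sums-versus-targets review from the weights as reported, per the basis as stated (sum by sum, the targets are met once rounding is allowed for):
  BaO: 199.1·0.7767 = 154.6 t (target 154.6 t)
  TiO2: 231.7·0.9901 = 229.4 t (target 229.4 t)
  SiO2: 77.86·0.5123 + 1545·0.6310 = 1015 t (target 1015 t)
  CaO: 77.86·0.4847 + 127.7·0.5567 = 108.8 t (target 108.8 t)
  MgO: 1545·0.3187 = 492.4 t (target 492.4 t)
Glass-mass closure: batch Σ − ignition loss = 2000 t (oxide target masses add up to 2000 t; stated basis 2000 t — gaps are rounding artifacts).
Batch grand total — Σ batch = 2181 t; Σ batch·LOI gives LOI loss = 181.3 t; glass ÷ batch gives a yield of 91.69%.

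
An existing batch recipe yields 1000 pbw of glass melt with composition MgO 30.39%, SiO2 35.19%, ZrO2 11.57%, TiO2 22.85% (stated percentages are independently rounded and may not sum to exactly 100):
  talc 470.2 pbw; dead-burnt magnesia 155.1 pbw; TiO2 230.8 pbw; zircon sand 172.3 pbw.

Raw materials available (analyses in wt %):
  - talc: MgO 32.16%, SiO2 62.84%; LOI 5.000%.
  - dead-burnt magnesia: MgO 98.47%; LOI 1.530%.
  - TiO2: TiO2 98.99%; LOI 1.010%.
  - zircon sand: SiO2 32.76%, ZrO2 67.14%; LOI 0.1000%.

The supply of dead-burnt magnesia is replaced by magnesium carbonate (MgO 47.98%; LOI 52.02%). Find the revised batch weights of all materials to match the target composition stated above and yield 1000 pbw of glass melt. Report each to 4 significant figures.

Each numeric step runs at full float precision in all steps. In-progress results are rounded off to 4 significant digits when displayed. Each reported number carries a single rounding. All derived quantities, which include totals, net glass mass, the yield, four oxide percentages, ignition loss, are rebuilt in exact precision, as given in either problem or answer, using the weight values for 1000 pbw of glass.
Per-oxide target masses for 1000 pbw glass melt:
  MgO: 30.39% × 1000 = 303.9 pbw
  SiO2: 35.19% × 1000 = 351.9 pbw
  ZrO2: 11.57% × 1000 = 115.7 pbw
  TiO2: 22.85% × 1000 = 228.5 pbw
Mass-balance tally per oxide on the weights just shown, against the basis in use (sums match the target masses given rounding of the digits):
  MgO: 470.2·0.3216 + 318.3·0.4798 = 303.9 pbw (target 303.9 pbw)
  SiO2: 470.2·0.6284 + 172.3·0.3276 = 351.9 pbw (target 351.9 pbw)
  ZrO2: 172.3·0.6714 = 115.7 pbw (target 115.7 pbw)
  TiO2: 230.8·0.9899 = 228.5 pbw (target 228.5 pbw)
Auditing the glass mass value: whole batch net of LOI = 1000 pbw (summing oxide targets gives 1000 pbw; basis as stated: 1000 pbw — rounding explains the deltas).
Batch total: Σ batch = 1192 pbw; LOI removed, Σ of batch·LOI: 191.6 pbw; yield: glass divided by total = 83.92%.

Revised batch per 1000 pbw glass melt:
  talc: 470.2 pbw
  magnesium carbonate: 318.3 pbw
  TiO2: 230.8 pbw
  zircon sand: 172.3 pbw
Total batch = 1192 pbw; LOI loss = 191.6 pbw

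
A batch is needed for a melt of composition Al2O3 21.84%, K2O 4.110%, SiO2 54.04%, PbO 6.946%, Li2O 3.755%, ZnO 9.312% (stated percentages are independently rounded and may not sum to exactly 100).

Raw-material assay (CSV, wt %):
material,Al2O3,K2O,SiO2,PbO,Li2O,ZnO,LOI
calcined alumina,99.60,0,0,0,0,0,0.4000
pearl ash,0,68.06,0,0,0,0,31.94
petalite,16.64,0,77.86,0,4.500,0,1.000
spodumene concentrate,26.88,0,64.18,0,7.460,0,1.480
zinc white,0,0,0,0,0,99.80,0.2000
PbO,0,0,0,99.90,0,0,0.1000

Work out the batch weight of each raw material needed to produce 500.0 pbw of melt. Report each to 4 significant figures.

Every computation keeps exact precision through every step; values along the way are shown with 4-significant-figure rounding at each printed step. Every reported number carries a single rounding — derived quantities, which include the yield, six oxide percentages, ignition loss, net glass mass, totals, are computed at full float precision, as written in the question or the answer, from the batch weights for 500.0 pbw of glass.
The oxide mass targets at 500.0 pbw melt:
  Al2O3: 21.84% × 500.0 = 109.2 pbw
  K2O: 4.110% × 500.0 = 20.55 pbw
  SiO2: 54.04% × 500.0 = 270.2 pbw
  PbO: 6.946% × 500.0 = 34.73 pbw
  Li2O: 3.755% × 500.0 = 18.77 pbw
  ZnO: 9.312% × 500.0 = 46.56 pbw
A balance pass over the oxides, applying the batch weights above, per the basis as stated (sum by sum, the targets are met given rounding of the digits):
  Al2O3: 40.53·0.9960 + 277.6·0.1664 + 84.21·0.2688 = 109.2 pbw (target 109.2 pbw)
  K2O: 30.19·0.6806 = 20.55 pbw (target 20.55 pbw)
  SiO2: 277.6·0.7786 + 84.21·0.6418 = 270.2 pbw (target 270.2 pbw)
  PbO: 34.76·0.9990 = 34.73 pbw (target 34.73 pbw)
  Li2O: 277.6·0.04500 + 84.21·0.07460 = 18.77 pbw (target 18.77 pbw)
  ZnO: 46.65·0.9980 = 46.56 pbw (target 46.56 pbw)
Glass-mass sanity pass: whole batch net of LOI = 500.0 pbw (targets for the oxides total 500.0 pbw; versus the stated basis of 500.0 pbw — differing by rounding only).
Total batch = Σ batch = 513.9 pbw; LOI removed, Σ of batch·LOI: 13.96 pbw; yield, glass over the total, = 97.28%.

Batch per 500.0 pbw melt:
  calcined alumina: 40.53 pbw
  pearl ash: 30.19 pbw
  petalite: 277.6 pbw
  spodumene concentrate: 84.21 pbw
  zinc white: 46.65 pbw
  PbO: 34.76 pbw
Total batch = 513.9 pbw; LOI loss = 13.96 pbw; yield = 97.28%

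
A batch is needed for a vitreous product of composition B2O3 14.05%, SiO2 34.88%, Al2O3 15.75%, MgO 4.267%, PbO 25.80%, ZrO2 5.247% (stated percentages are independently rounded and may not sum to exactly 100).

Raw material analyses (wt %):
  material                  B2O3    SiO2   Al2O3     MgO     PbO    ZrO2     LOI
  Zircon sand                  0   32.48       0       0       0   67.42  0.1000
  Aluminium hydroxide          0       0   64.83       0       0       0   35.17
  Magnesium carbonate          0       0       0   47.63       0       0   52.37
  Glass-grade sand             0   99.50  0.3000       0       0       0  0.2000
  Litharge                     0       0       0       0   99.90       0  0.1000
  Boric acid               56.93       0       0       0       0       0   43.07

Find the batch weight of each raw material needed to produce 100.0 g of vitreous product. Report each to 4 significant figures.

Batch per 100.0 g vitreous product:
  Zircon sand: 7.783 g
  Aluminium hydroxide: 24.14 g
  Magnesium carbonate: 8.959 g
  Glass-grade sand: 32.51 g
  Litharge: 25.83 g
  Boric acid: 24.68 g
Total batch = 123.9 g; LOI loss = 23.91 g; yield = 80.70%

All arithmetic maintains full float precision through the solve — in-progress results are printed (rounded to 4 significant digits) in the working — every reported number carries a single rounding; all derived quantities are computed in full precision (the yield, six oxide percentages, net glass mass, the totals, LOI) from the batch weights per 100.0 g of glass, exactly as printed in question or answer.
Target masses of each oxide per 100.0 g vitreous product:
  B2O3: 14.05% × 100.0 = 14.05 g
  SiO2: 34.88% × 100.0 = 34.88 g
  Al2O3: 15.75% × 100.0 = 15.75 g
  MgO: 4.267% × 100.0 = 4.267 g
  PbO: 25.80% × 100.0 = 25.80 g
  ZrO2: 5.247% × 100.0 = 5.247 g
Sums-versus-targets review from the weights as reported, for the quoted basis mass (sum by sum, the targets are met within answer rounding):
  B2O3: 24.68·0.5693 = 14.05 g (target 14.05 g)
  SiO2: 7.783·0.3248 + 32.51·0.9950 = 34.88 g (target 34.88 g)
  Al2O3: 24.14·0.6483 + 32.51·0.003000 = 15.75 g (target 15.75 g)
  MgO: 8.959·0.4763 = 4.267 g (target 4.267 g)
  PbO: 25.83·0.9990 = 25.80 g (target 25.80 g)
  ZrO2: 7.783·0.6742 = 5.247 g (target 5.247 g)
Consistency of the glass mass: the batch minus its LOI: 99.99 g (oxide target masses add up to 99.99 g; the stated basis being 100.0 g — a pure rounding effect).
Batch grand total — Σ batch = 123.9 g; Σ batch·LOI gives LOI loss = 23.91 g; yield: glass divided by total = 80.70%.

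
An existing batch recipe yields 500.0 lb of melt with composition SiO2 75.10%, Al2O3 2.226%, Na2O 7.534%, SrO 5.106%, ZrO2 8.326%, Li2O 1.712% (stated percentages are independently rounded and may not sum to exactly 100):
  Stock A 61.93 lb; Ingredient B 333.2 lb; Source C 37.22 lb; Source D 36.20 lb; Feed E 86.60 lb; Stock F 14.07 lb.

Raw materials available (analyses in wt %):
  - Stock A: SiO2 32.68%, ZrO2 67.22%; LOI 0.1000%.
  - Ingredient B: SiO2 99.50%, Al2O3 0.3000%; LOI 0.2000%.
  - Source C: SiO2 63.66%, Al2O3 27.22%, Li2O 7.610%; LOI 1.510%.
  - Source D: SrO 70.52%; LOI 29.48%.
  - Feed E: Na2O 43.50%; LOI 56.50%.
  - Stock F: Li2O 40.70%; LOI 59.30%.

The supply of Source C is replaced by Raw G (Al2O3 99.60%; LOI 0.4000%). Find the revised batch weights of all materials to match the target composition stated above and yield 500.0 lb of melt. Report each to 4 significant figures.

All arithmetic carries exact precision from first step to last — intermediates appear rounded off to 4 significant figures across the worked steps. Every reported result is rounded just once; the derived quantities, which include yield, the six compositions, ignition loss, totals, glass mass, are re-derived in exact precision, exactly as printed in the question or the answer, using the weight values on 500.0 lb of glass.
Per-oxide target masses for 500.0 lb melt:
  SiO2: 75.10% × 500.0 = 375.5 lb
  Al2O3: 2.226% × 500.0 = 11.13 lb
  Na2O: 7.534% × 500.0 = 37.67 lb
  SrO: 5.106% × 500.0 = 25.53 lb
  ZrO2: 8.326% × 500.0 = 41.63 lb
  Li2O: 1.712% × 500.0 = 8.560 lb
Oxide-by-oxide audit per the reported batch figures, per the basis as stated (sums match the target masses once rounding is allowed for):
  SiO2: 61.93·0.3268 + 357.0·0.9950 = 375.5 lb (target 375.5 lb)
  Al2O3: 357.0·0.003000 + 10.10·0.9960 = 11.13 lb (target 11.13 lb)
  Na2O: 86.60·0.4350 = 37.67 lb (target 37.67 lb)
  SrO: 36.20·0.7052 = 25.53 lb (target 25.53 lb)
  ZrO2: 61.93·0.6722 = 41.63 lb (target 41.63 lb)
  Li2O: 21.03·0.4070 = 8.559 lb (target 8.560 lb)
Consistency of the glass mass: total charge less LOI = 500.0 lb (summing oxide targets gives 500.0 lb; basis as stated: 500.0 lb — gaps are rounding artifacts).
Adding the batch up: Σ batch = 572.9 lb; LOI loss = Σ batch·LOI = 72.89 lb; the yield ratio, glass ÷ batch: 87.28%.

Revised batch per 500.0 lb melt:
  Stock A: 61.93 lb
  Ingredient B: 357.0 lb
  Raw G: 10.10 lb
  Source D: 36.20 lb
  Feed E: 86.60 lb
  Stock F: 21.03 lb
Total batch = 572.9 lb; LOI loss = 72.89 lb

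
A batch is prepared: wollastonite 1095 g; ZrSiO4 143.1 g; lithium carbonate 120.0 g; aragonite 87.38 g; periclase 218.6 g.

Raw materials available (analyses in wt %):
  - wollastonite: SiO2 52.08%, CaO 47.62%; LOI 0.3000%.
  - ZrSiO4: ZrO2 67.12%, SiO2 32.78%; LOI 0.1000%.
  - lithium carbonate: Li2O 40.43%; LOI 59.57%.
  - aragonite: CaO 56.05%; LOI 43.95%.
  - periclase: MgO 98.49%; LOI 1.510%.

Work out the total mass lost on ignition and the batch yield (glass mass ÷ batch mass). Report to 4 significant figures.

LOI loss = 116.6 g; glass = 1547 g; yield = 92.99%

The intermediate values appear, with 4-significant-figure rounding, as written — full float precision is kept end to end; exactly one rounding lands on every reported number. All derived quantities are re-derived from the batch weights per 1547 g of glass in full precision (net glass mass, LOI, the five compositions, yield, the totals), as set out in problem or answer.
Material-by-material LOI:
  wollastonite: 1095 × 0.003000 = 3.285 g
  ZrSiO4: 143.1 × 0.001000 = 0.1431 g
  lithium carbonate: 120.0 × 0.5957 = 71.48 g
  aragonite: 87.38 × 0.4395 = 38.40 g
  periclase: 218.6 × 0.01510 = 3.301 g
Total LOI = 116.6 g
Glass = batch − LOI = 1664 − 116.6 = 1547 g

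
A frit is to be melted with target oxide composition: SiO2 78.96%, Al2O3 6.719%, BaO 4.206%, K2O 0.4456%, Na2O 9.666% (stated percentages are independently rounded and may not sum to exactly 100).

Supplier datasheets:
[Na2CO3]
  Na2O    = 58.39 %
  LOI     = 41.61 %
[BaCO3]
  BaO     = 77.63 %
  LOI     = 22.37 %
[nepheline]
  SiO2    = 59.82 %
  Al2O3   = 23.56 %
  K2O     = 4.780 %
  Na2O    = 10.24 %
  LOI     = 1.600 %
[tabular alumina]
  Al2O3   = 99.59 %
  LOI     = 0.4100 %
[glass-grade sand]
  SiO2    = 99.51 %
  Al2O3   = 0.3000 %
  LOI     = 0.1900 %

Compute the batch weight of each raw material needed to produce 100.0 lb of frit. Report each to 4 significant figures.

The working math keeps exact precision in all steps — values along the way appear (rounded to 4 significant digits) when written out; every reported figure is rounded once only; all derived quantities (LOI, the five compositions, totals, yield, net glass mass) are carried at full float precision using the weight values for 100.0 lb of glass precisely as stated by the problem or answer text.
Target masses of each oxide per 100.0 lb frit:
  SiO2: 78.96% × 100.0 = 78.96 lb
  Al2O3: 6.719% × 100.0 = 6.719 lb
  BaO: 4.206% × 100.0 = 4.206 lb
  K2O: 0.4456% × 100.0 = 0.4456 lb
  Na2O: 9.666% × 100.0 = 9.666 lb
Checking each oxide sum per the reported batch figures, relative to the basis at hand (oxide sums agree with the targets within answer rounding):
  SiO2: 9.322·0.5982 + 73.74·0.9951 = 78.96 lb (target 78.96 lb)
  Al2O3: 9.322·0.2356 + 4.319·0.9959 + 73.74·0.003000 = 6.719 lb (target 6.719 lb)
  BaO: 5.418·0.7763 = 4.206 lb (target 4.206 lb)
  K2O: 9.322·0.04780 = 0.4456 lb (target 0.4456 lb)
  Na2O: 14.92·0.5839 + 9.322·0.1024 = 9.666 lb (target 9.666 lb)
Consistency of the glass mass: the batch minus its LOI: 99.99 lb (oxide target masses add up to 100.0 lb; with the basis standing at 100.0 lb — rounding explains the deltas).
Batch total: Σ batch = 107.7 lb; the LOI term Σ batch·LOI equals 7.727 lb; glass ÷ batch gives a yield of 92.83%.

Batch per 100.0 lb frit:
  Na2CO3: 14.92 lb
  BaCO3: 5.418 lb
  nepheline: 9.322 lb
  tabular alumina: 4.319 lb
  glass-grade sand: 73.74 lb
Total batch = 107.7 lb; LOI loss = 7.727 lb; yield = 92.83%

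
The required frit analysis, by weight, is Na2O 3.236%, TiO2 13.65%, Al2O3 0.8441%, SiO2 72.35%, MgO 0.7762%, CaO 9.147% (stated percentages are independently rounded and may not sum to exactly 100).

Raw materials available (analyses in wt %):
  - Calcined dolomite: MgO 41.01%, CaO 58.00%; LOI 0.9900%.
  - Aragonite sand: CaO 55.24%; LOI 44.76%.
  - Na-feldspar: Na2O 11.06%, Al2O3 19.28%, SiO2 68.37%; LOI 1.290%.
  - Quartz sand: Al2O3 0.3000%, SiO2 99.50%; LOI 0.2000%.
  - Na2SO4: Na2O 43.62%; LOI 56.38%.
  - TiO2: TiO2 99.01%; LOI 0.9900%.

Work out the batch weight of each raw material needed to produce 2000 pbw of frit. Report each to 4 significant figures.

Working values are displayed, with 4-significant-figure rounding, between the steps — the whole derivation runs at full float precision at every stage. Every reported value undergoes a single rounding. The derived quantities are rebuilt in full float precision (ignition loss, totals, glass mass, six oxide percentages, the yield) starting from the weights per 2000 pbw of glass, exactly as printed in problem or answer.
Oxide-by-oxide targets in 2000 pbw frit:
  Na2O: 3.236% × 2000 = 64.72 pbw
  TiO2: 13.65% × 2000 = 273.0 pbw
  Al2O3: 0.8441% × 2000 = 16.88 pbw
  SiO2: 72.35% × 2000 = 1447 pbw
  MgO: 0.7762% × 2000 = 15.52 pbw
  CaO: 9.147% × 2000 = 182.9 pbw
Checking each oxide sum on the weights just shown, for the quoted basis mass (oxide sums agree with the targets modulo rounding of the values):
  Na2O: 65.64·0.1106 + 131.7·0.4362 = 64.71 pbw (target 64.72 pbw)
  TiO2: 275.7·0.9901 = 273.0 pbw (target 273.0 pbw)
  Al2O3: 65.64·0.1928 + 1409·0.003000 = 16.88 pbw (target 16.88 pbw)
  SiO2: 65.64·0.6837 + 1409·0.9950 = 1447 pbw (target 1447 pbw)
  MgO: 37.85·0.4101 = 15.52 pbw (target 15.52 pbw)
  CaO: 37.85·0.5800 + 291.4·0.5524 = 182.9 pbw (target 182.9 pbw)
Glass-mass bookkeeping: whole batch net of LOI = 2000 pbw (summing oxide targets gives 2000 pbw; the stated basis being 2000 pbw — a pure rounding effect).
Batch total: Σ batch = 2211 pbw; LOI removed, Σ of batch·LOI: 211.5 pbw; yield = glass ÷ total batch = 90.44%.

Batch per 2000 pbw frit:
  Calcined dolomite: 37.85 pbw
  Aragonite sand: 291.4 pbw
  Na-feldspar: 65.64 pbw
  Quartz sand: 1409 pbw
  Na2SO4: 131.7 pbw
  TiO2: 275.7 pbw
Total batch = 2211 pbw; LOI loss = 211.5 pbw; yield = 90.44%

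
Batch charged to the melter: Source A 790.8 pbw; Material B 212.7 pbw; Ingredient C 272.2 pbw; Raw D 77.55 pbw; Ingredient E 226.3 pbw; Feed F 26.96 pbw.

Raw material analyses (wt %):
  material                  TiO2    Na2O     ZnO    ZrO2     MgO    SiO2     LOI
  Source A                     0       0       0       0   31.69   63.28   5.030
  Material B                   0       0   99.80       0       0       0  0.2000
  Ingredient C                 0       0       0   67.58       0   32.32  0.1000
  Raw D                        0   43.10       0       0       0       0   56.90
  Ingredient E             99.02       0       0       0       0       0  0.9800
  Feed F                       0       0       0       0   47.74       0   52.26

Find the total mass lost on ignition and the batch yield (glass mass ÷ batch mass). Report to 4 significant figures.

Every computation maintains exact precision at each step; in-progress results are rounded to 4 significant figures when quoted. Each reported value takes just one rounding; all derived quantities (ignition loss, glass mass, the six compositions, yield, totals) are re-derived starting from the weights on 1506 pbw of glass at full precision, exactly as printed in the question or the answer.
Per-material ignition loss:
  Source A: 790.8 × 0.05030 = 39.78 pbw
  Material B: 212.7 × 0.002000 = 0.4254 pbw
  Ingredient C: 272.2 × 0.001000 = 0.2722 pbw
  Raw D: 77.55 × 0.5690 = 44.13 pbw
  Ingredient E: 226.3 × 0.009800 = 2.218 pbw
  Feed F: 26.96 × 0.5226 = 14.09 pbw
Total LOI = 100.9 pbw
Glass = batch − LOI = 1607 − 100.9 = 1506 pbw

LOI loss = 100.9 pbw; glass = 1506 pbw; yield = 93.72%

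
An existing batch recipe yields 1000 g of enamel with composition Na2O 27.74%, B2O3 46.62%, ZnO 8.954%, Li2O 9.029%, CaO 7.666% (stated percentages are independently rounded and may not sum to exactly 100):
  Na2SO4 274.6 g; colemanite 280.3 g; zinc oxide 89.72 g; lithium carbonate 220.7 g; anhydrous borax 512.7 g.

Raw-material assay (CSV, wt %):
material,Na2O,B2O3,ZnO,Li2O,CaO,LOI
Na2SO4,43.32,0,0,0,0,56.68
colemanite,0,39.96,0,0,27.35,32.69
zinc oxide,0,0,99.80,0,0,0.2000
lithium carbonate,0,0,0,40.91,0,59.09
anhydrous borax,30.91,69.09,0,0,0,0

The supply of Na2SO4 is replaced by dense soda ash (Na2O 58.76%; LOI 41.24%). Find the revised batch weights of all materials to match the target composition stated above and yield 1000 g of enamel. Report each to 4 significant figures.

Each numeric step holds full precision throughout; mid-chain values are shown rounded off to 4 significant digits alongside each step — every reported number takes exactly one rounding — the derived quantities are rebuilt in full precision (five oxide percentages, totals, yield, glass mass, LOI) from the weighed amounts at 1000 g of glass precisely as stated by question or answer.
Per-oxide target masses for 1000 g enamel:
  Na2O: 27.74% × 1000 = 277.4 g
  B2O3: 46.62% × 1000 = 466.2 g
  ZnO: 8.954% × 1000 = 89.54 g
  Li2O: 9.029% × 1000 = 90.29 g
  CaO: 7.666% × 1000 = 76.66 g
Oxide-by-oxide audit from the weights as reported, at the basis given (every target is met by its sum once rounding is allowed for):
  Na2O: 202.4·0.5876 + 512.7·0.3091 = 277.4 g (target 277.4 g)
  B2O3: 280.3·0.3996 + 512.7·0.6909 = 466.2 g (target 466.2 g)
  ZnO: 89.72·0.9980 = 89.54 g (target 89.54 g)
  Li2O: 220.7·0.4091 = 90.29 g (target 90.29 g)
  CaO: 280.3·0.2735 = 76.66 g (target 76.66 g)
Glass-mass bookkeeping: total batch − LOI = 1000 g (targets for the oxides total 1000 g; basis as stated: 1000 g — gaps are rounding artifacts).
Whole-batch sum: Σ batch = 1306 g; the LOI term Σ batch·LOI equals 305.7 g; as yield: glass ÷ batch → 76.59%.

Revised batch per 1000 g enamel:
  dense soda ash: 202.4 g
  colemanite: 280.3 g
  zinc oxide: 89.72 g
  lithium carbonate: 220.7 g
  anhydrous borax: 512.7 g
Total batch = 1306 g; LOI loss = 305.7 g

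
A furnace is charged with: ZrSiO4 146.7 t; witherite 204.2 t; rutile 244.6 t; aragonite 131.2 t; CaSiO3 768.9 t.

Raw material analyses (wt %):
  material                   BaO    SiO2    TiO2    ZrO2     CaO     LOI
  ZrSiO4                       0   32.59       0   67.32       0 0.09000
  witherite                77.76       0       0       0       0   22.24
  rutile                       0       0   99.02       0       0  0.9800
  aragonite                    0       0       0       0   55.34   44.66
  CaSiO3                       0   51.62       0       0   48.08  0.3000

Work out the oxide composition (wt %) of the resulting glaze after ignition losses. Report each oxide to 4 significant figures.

Glass mass = 1387 t (batch 1496 − LOI 108.8).
Composition: BaO 11.45%, SiO2 32.07%, TiO2 17.47%, ZrO2 7.122%, CaO 31.89%

The intermediate values are printed (rounded to 4 significant figures) in the working — the working math holds full float precision end to end — each reported number takes exactly one rounding — the derived quantities, including the five compositions, totals, net glass mass, the yield, ignition loss, are re-derived from the weighed amounts on 1387 t of glass in exact precision exactly as shown in the question or the answer.
Mass of each oxide from the mix:
  BaO: 204.2·0.7776 = 158.8 t
  SiO2: 146.7·0.3259 + 768.9·0.5162 = 444.7 t
  TiO2: 244.6·0.9902 = 242.2 t
  ZrO2: 146.7·0.6732 = 98.76 t
  CaO: 131.2·0.5534 + 768.9·0.4808 = 442.3 t
LOI: 146.7·9.000e-04 + 204.2·0.2224 + 244.6·0.009800 + 131.2·0.4466 + 768.9·0.003000 = 108.8 t
Glass = total batch minus LOI = 1496 − 108.8 = 1387 t (equal to the oxide-mass sum)
oxide / glass × 100 gives the wt %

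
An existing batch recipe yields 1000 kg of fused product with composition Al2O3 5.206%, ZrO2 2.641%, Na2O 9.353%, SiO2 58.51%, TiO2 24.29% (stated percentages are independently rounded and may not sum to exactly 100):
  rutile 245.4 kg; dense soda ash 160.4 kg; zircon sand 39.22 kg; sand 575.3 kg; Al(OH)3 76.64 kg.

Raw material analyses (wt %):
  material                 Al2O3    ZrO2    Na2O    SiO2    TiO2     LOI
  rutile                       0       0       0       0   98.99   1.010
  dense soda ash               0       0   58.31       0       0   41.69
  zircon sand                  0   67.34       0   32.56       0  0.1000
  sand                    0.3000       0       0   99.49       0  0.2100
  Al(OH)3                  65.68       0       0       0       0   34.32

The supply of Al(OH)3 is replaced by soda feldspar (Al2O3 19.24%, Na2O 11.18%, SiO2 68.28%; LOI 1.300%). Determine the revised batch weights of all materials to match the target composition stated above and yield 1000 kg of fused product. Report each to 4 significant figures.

Revised batch per 1000 kg fused product:
  rutile: 245.4 kg
  dense soda ash: 109.7 kg
  zircon sand: 39.22 kg
  sand: 393.8 kg
  soda feldspar: 264.4 kg
Total batch = 1053 kg; LOI loss = 52.52 kg

Mid-chain values are printed, rounded to four significant figures, between the steps — all internal work maintains full precision at each step; every reported value is rounded exactly once; all derived quantities, which include the totals, the five compositions, yield, LOI, net glass mass, are rebuilt at full precision, exactly as shown in question or answer, using the weight values for 1000 kg of glass.
The oxide mass targets at 1000 kg fused product:
  Al2O3: 5.206% × 1000 = 52.06 kg
  ZrO2: 2.641% × 1000 = 26.41 kg
  Na2O: 9.353% × 1000 = 93.53 kg
  SiO2: 58.51% × 1000 = 585.1 kg
  TiO2: 24.29% × 1000 = 242.9 kg
Checking each oxide sum applying the batch weights above, relative to the basis at hand (target by target, the sums agree modulo rounding of the values):
  Al2O3: 393.8·0.003000 + 264.4·0.1924 = 52.05 kg (target 52.06 kg)
  ZrO2: 39.22·0.6734 = 26.41 kg (target 26.41 kg)
  Na2O: 109.7·0.5831 + 264.4·0.1118 = 93.53 kg (target 93.53 kg)
  SiO2: 39.22·0.3256 + 393.8·0.9949 + 264.4·0.6828 = 585.1 kg (target 585.1 kg)
  TiO2: 245.4·0.9899 = 242.9 kg (target 242.9 kg)
Consistency of the glass mass: batch Σ − ignition loss = 1000 kg (oxide target masses add up to 1000 kg; with the basis standing at 1000 kg — rounding explains the deltas).
Adding the batch up: Σ batch = 1053 kg; LOI loss = Σ batch·LOI = 52.52 kg; glass ÷ batch gives a yield of 95.01%.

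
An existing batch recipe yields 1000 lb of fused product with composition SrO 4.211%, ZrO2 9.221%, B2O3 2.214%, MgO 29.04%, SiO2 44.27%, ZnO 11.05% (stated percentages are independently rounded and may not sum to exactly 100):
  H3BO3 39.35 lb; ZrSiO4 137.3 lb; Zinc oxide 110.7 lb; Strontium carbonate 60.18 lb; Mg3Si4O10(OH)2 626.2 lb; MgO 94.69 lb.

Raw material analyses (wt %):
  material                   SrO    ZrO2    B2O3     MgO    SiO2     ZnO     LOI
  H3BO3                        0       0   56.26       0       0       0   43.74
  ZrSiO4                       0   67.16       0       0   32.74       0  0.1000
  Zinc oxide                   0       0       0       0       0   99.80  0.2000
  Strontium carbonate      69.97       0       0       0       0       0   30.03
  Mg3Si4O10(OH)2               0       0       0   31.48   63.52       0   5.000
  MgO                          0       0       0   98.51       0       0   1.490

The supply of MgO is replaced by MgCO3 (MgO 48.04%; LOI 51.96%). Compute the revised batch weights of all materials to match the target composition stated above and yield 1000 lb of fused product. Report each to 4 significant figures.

Revised batch per 1000 lb fused product:
  H3BO3: 39.35 lb
  ZrSiO4: 137.3 lb
  Zinc oxide: 110.7 lb
  Strontium carbonate: 60.18 lb
  Mg3Si4O10(OH)2: 626.2 lb
  MgCO3: 194.2 lb
Total batch = 1168 lb; LOI loss = 167.9 lb

Working values appear (rounded to 4 significant figures) alongside each step — all internal work carries exact precision through every step — a single rounding completes every reported number — the derived quantities, including the six compositions, the totals, LOI, net glass mass, yield, are recomputed using the weight values per 1000 lb of glass in full float precision exactly as shown in question or answer.
Oxide-by-oxide targets in 1000 lb fused product:
  SrO: 4.211% × 1000 = 42.11 lb
  ZrO2: 9.221% × 1000 = 92.21 lb
  B2O3: 2.214% × 1000 = 22.14 lb
  MgO: 29.04% × 1000 = 290.4 lb
  SiO2: 44.27% × 1000 = 442.7 lb
  ZnO: 11.05% × 1000 = 110.5 lb
Checking each oxide sum applying the batch weights above, for the quoted basis mass (each sum matches its target mass once rounding is allowed for):
  SrO: 60.18·0.6997 = 42.11 lb (target 42.11 lb)
  ZrO2: 137.3·0.6716 = 92.21 lb (target 92.21 lb)
  B2O3: 39.35·0.5626 = 22.14 lb (target 22.14 lb)
  MgO: 626.2·0.3148 + 194.2·0.4804 = 290.4 lb (target 290.4 lb)
  SiO2: 137.3·0.3274 + 626.2·0.6352 = 442.7 lb (target 442.7 lb)
  ZnO: 110.7·0.9980 = 110.5 lb (target 110.5 lb)
The glass-mass cross-check: whole batch net of LOI = 1000 lb (per-oxide target masses sum to 1000 lb; with the basis standing at 1000 lb — rounding explains the deltas).
Batch grand total — Σ batch = 1168 lb; LOI loss = Σ batch·LOI = 167.9 lb; the yield ratio, glass ÷ batch: 85.63%.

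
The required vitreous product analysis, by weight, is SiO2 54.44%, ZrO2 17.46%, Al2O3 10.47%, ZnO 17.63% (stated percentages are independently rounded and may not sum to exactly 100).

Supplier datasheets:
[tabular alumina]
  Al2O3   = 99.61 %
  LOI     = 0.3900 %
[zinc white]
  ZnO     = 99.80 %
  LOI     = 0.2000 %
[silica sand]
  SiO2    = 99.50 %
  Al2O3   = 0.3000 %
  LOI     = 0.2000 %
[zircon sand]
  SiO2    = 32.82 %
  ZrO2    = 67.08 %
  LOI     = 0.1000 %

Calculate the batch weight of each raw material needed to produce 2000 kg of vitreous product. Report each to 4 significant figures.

Batch per 2000 kg vitreous product:
  tabular alumina: 207.4 kg
  zinc white: 353.3 kg
  silica sand: 922.6 kg
  zircon sand: 520.6 kg
Total batch = 2004 kg; LOI loss = 3.881 kg; yield = 99.81%

Values along the way are printed, rounded to 4 significant figures, on the page — each numeric step holds full precision from start to finish — every reported number takes just one rounding; all derived quantities (net glass mass, four oxide percentages, LOI, yield, the totals) are recomputed in full precision using the weight values at 2000 kg of glass as they appear in question or answer.
The oxide mass targets at 2000 kg vitreous product:
  SiO2: 54.44% × 2000 = 1089 kg
  ZrO2: 17.46% × 2000 = 349.2 kg
  Al2O3: 10.47% × 2000 = 209.4 kg
  ZnO: 17.63% × 2000 = 352.6 kg
Mass-balance tally per oxide using the reported weights, versus the basis set out (sums match the target masses once rounding is allowed for):
  SiO2: 922.6·0.9950 + 520.6·0.3282 = 1089 kg (target 1089 kg)
  ZrO2: 520.6·0.6708 = 349.2 kg (target 349.2 kg)
  Al2O3: 207.4·0.9961 + 922.6·0.003000 = 209.4 kg (target 209.4 kg)
  ZnO: 353.3·0.9980 = 352.6 kg (target 352.6 kg)
Glass mass check: batch total minus LOI = 2000 kg (targets for the oxides total 2000 kg; with the basis standing at 2000 kg — any gap is answer rounding).
Adding the batch up: Σ batch = 2004 kg; LOI removed, Σ of batch·LOI: 3.881 kg; as yield: glass ÷ batch → 99.81%.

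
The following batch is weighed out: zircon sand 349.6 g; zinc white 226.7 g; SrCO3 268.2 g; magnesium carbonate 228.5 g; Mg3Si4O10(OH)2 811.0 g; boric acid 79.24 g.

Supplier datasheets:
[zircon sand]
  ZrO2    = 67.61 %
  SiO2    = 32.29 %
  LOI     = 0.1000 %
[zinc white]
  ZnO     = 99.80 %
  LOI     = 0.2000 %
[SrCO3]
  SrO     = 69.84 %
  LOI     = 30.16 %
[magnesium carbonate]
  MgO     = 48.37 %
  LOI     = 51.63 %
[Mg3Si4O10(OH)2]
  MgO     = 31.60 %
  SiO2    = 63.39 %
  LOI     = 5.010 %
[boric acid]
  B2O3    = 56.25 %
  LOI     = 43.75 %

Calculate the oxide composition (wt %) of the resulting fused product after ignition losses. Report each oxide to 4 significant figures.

Glass mass = 1688 g (batch 1963 − LOI 275.0).
Composition: ZrO2 14.00%, MgO 21.73%, SiO2 37.14%, ZnO 13.40%, B2O3 2.640%, SrO 11.09%

The working math maintains full float precision from start to finish — working values are printed, rounded to four significant figures, between the steps. A single rounding completes each reported figure — derived quantities (net glass mass, the totals, the six compositions, ignition loss, the yield) are rebuilt at full precision from the batch weights per 1688 g of glass, exactly as shown in problem or answer.
Mass of each oxide from the mix:
  ZrO2: 349.6·0.6761 = 236.4 g
  MgO: 228.5·0.4837 + 811.0·0.3160 = 366.8 g
  SiO2: 349.6·0.3229 + 811.0·0.6339 = 627.0 g
  ZnO: 226.7·0.9980 = 226.2 g
  B2O3: 79.24·0.5625 = 44.57 g
  SrO: 268.2·0.6984 = 187.3 g
LOI: 349.6·0.001000 + 226.7·0.002000 + 268.2·0.3016 + 228.5·0.5163 + 811.0·0.05010 + 79.24·0.4375 = 275.0 g
The glass mass, total less LOI, = 1963 − 275.0 = 1688 g (equal to the oxide-mass sum)
wt %: oxide over glass, times 100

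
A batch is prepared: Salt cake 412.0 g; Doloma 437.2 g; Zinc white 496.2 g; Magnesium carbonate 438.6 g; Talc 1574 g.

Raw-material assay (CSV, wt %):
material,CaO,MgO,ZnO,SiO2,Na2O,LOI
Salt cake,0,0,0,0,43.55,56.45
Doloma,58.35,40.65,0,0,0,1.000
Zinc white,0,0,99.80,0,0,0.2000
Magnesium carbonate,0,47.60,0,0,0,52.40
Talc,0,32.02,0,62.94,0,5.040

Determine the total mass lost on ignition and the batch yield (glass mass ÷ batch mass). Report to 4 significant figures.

Each numeric step holds exact precision in all steps. Working values appear with 4-significant-figure rounding in the working — a single rounding produces every reported value. All derived quantities are carried in exact precision (the five compositions, the totals, glass mass, yield, ignition loss) using the weight values per 2811 g of glass as given in question or answer.
Loss on ignition, line by line:
  Salt cake: 412.0 × 0.5645 = 232.6 g
  Doloma: 437.2 × 0.01000 = 4.372 g
  Zinc white: 496.2 × 0.002000 = 0.9924 g
  Magnesium carbonate: 438.6 × 0.5240 = 229.8 g
  Talc: 1574 × 0.05040 = 79.33 g
Total LOI = 547.1 g
Glass = batch − LOI = 3358 − 547.1 = 2811 g

LOI loss = 547.1 g; glass = 2811 g; yield = 83.71%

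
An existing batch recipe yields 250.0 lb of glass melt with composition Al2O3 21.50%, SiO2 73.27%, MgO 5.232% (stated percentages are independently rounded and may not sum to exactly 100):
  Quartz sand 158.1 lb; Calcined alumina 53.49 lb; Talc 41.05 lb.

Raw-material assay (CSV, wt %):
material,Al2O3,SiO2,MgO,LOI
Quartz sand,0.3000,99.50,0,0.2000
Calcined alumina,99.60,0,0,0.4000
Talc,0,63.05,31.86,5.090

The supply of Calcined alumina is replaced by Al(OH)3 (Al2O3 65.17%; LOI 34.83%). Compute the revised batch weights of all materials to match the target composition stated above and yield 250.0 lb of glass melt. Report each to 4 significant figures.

Working values are printed rounded to 4 significant figures at each printed step. Each numeric step carries full precision throughout. Each reported number takes exactly one rounding. The derived quantities are recomputed from the weighed amounts per 250.0 lb of glass at full precision (net glass mass, the totals, three oxide percentages, the yield, ignition loss), as written in the problem or the answer.
Oxide-by-oxide targets in 250.0 lb glass melt:
  Al2O3: 21.50% × 250.0 = 53.75 lb
  SiO2: 73.27% × 250.0 = 183.2 lb
  MgO: 5.232% × 250.0 = 13.08 lb
A balance pass over the oxides, using the reported weights, versus the basis set out (every target is met by its sum inside rounding margins):
  Al2O3: 158.1·0.003000 + 81.75·0.6517 = 53.75 lb (target 53.75 lb)
  SiO2: 158.1·0.9950 + 41.05·0.6305 = 183.2 lb (target 183.2 lb)
  MgO: 41.05·0.3186 = 13.08 lb (target 13.08 lb)
Glass-mass sanity pass: Σ batch − LOI loss = 250.0 lb (summing oxide targets gives 250.0 lb; the stated basis being 250.0 lb — deltas are rounding alone).
Total batch = Σ batch = 280.9 lb; loss to ignition Σ batch·LOI = 30.88 lb; glass ÷ batch gives a yield of 89.01%.

Revised batch per 250.0 lb glass melt:
  Quartz sand: 158.1 lb
  Al(OH)3: 81.75 lb
  Talc: 41.05 lb
Total batch = 280.9 lb; LOI loss = 30.88 lb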